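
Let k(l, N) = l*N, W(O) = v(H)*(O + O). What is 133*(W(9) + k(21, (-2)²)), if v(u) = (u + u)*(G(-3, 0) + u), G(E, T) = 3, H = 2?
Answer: 59052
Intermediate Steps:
v(u) = 2*u*(3 + u) (v(u) = (u + u)*(3 + u) = (2*u)*(3 + u) = 2*u*(3 + u))
W(O) = 40*O (W(O) = (2*2*(3 + 2))*(O + O) = (2*2*5)*(2*O) = 20*(2*O) = 40*O)
k(l, N) = N*l
133*(W(9) + k(21, (-2)²)) = 133*(40*9 + (-2)²*21) = 133*(360 + 4*21) = 133*(360 + 84) = 133*444 = 59052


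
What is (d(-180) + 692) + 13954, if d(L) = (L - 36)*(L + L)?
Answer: 92406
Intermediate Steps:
d(L) = 2*L*(-36 + L) (d(L) = (-36 + L)*(2*L) = 2*L*(-36 + L))
(d(-180) + 692) + 13954 = (2*(-180)*(-36 - 180) + 692) + 13954 = (2*(-180)*(-216) + 692) + 13954 = (77760 + 692) + 13954 = 78452 + 13954 = 92406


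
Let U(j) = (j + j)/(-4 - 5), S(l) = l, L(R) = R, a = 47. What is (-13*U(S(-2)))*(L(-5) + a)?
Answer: -728/3 ≈ -242.67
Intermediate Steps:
U(j) = -2*j/9 (U(j) = (2*j)/(-9) = (2*j)*(-⅑) = -2*j/9)
(-13*U(S(-2)))*(L(-5) + a) = (-(-26)*(-2)/9)*(-5 + 47) = -13*4/9*42 = -52/9*42 = -728/3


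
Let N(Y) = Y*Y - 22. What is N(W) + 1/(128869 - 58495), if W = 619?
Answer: 26963023987/70374 ≈ 3.8314e+5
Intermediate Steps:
N(Y) = -22 + Y² (N(Y) = Y² - 22 = -22 + Y²)
N(W) + 1/(128869 - 58495) = (-22 + 619²) + 1/(128869 - 58495) = (-22 + 383161) + 1/70374 = 383139 + 1/70374 = 26963023987/70374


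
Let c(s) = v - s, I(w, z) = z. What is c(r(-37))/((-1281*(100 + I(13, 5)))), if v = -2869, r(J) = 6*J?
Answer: 2647/134505 ≈ 0.019680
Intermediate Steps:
c(s) = -2869 - s
c(r(-37))/((-1281*(100 + I(13, 5)))) = (-2869 - 6*(-37))/((-1281*(100 + 5))) = (-2869 - 1*(-222))/((-1281*105)) = (-2869 + 222)/(-134505) = -2647*(-1/134505) = 2647/134505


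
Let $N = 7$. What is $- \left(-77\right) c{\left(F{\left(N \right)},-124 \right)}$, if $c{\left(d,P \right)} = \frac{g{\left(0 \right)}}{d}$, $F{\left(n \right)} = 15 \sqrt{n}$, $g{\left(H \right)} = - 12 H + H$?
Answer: $0$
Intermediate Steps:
$g{\left(H \right)} = - 11 H$
$c{\left(d,P \right)} = 0$ ($c{\left(d,P \right)} = \frac{\left(-11\right) 0}{d} = \frac{0}{d} = 0$)
$- \left(-77\right) c{\left(F{\left(N \right)},-124 \right)} = - \left(-77\right) 0 = \left(-1\right) 0 = 0$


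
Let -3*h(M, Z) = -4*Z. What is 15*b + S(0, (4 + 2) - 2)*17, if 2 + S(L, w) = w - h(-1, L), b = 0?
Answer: 34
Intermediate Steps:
h(M, Z) = 4*Z/3 (h(M, Z) = -(-4)*Z/3 = 4*Z/3)
S(L, w) = -2 + w - 4*L/3 (S(L, w) = -2 + (w - 4*L/3) = -2 + w - 4*L/3)
15*b + S(0, (4 + 2) - 2)*17 = 15*0 + (-2 + ((4 + 2) - 2) - 4/3*0)*17 = 0 + (-2 + (6 - 2) + 0)*17 = 0 + (-2 + 4 + 0)*17 = 0 + 2*17 = 0 + 34 = 34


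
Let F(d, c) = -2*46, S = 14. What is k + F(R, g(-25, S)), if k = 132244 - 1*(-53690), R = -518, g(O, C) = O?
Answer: 185842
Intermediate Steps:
F(d, c) = -92
k = 185934 (k = 132244 + 53690 = 185934)
k + F(R, g(-25, S)) = 185934 - 92 = 185842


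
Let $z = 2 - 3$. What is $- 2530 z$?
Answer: $2530$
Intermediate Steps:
$z = -1$ ($z = 2 - 3 = -1$)
$- 2530 z = \left(-2530\right) \left(-1\right) = 2530$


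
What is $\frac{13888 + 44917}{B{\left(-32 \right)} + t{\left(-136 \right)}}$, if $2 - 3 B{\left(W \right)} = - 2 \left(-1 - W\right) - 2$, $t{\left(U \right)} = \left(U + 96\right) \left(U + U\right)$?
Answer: $\frac{58805}{10902} \approx 5.394$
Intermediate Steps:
$t{\left(U \right)} = 2 U \left(96 + U\right)$ ($t{\left(U \right)} = \left(96 + U\right) 2 U = 2 U \left(96 + U\right)$)
$B{\left(W \right)} = \frac{2}{3} - \frac{2 W}{3}$ ($B{\left(W \right)} = \frac{2}{3} - \frac{- 2 \left(-1 - W\right) - 2}{3} = \frac{2}{3} - \frac{\left(2 + 2 W\right) - 2}{3} = \frac{2}{3} - \frac{2 W}{3}$)
$\frac{13888 + 44917}{B{\left(-32 \right)} + t{\left(-136 \right)}} = \frac{13888 + 44917}{\left(\frac{2}{3} - - \frac{64}{3}\right) + 2 \left(-136\right) \left(96 - 136\right)} = \frac{58805}{\left(\frac{2}{3} + \frac{64}{3}\right) + 2 \left(-136\right) \left(-40\right)} = \frac{58805}{22 + 10880} = \frac{58805}{10902}$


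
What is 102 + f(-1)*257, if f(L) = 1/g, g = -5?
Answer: 253/5 ≈ 50.600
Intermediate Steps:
f(L) = -⅕ (f(L) = 1/(-5) = -⅕)
102 + f(-1)*257 = 102 - ⅕*257 = 102 - 257/5 = 253/5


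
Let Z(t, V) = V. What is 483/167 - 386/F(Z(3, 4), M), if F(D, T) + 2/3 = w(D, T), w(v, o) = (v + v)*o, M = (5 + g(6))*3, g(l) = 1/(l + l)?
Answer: -8787/30394 ≈ -0.28910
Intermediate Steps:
g(l) = 1/(2*l)
M = 61/4 (M = (5 + (½)/6)*3 = (5 + (½)*(⅙))*3 = (5 + 1/12)*3 = (61/12)*3 = 61/4 ≈ 15.250)
w(v, o) = 2*o*v (w(v, o) = (2*v)*o = 2*o*v)
F(D, T) = -⅔ + 2*D*T (F(D, T) = -⅔ + 2*T*D = -⅔ + 2*D*T)
483/167 - 386/F(Z(3, 4), M) = 483/167 - 386/(-⅔ + 2*4*(61/4)) = 483*(1/167) - 386/(-⅔ + 122) = 483/167 - 386/364/3 = 483/167 - 386*3/364 = 483/167 - 579/182 = -8787/30394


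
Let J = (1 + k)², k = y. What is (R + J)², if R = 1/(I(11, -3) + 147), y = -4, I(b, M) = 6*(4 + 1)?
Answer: 2540836/31329 ≈ 81.102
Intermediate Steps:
I(b, M) = 30 (I(b, M) = 6*5 = 30)
k = -4
J = 9 (J = (1 - 4)² = (-3)² = 9)
R = 1/177 (R = 1/(30 + 147) = 1/177 ≈ 0.0056497)
(R + J)² = (1/177 + 9)² = (1594/177)² = 2540836/31329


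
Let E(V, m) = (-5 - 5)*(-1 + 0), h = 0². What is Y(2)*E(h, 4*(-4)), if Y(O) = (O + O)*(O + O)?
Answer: 160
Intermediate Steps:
Y(O) = 4*O² (Y(O) = (2*O)*(2*O) = 4*O²)
h = 0
E(V, m) = 10 (E(V, m) = -10*(-1) = 10)
Y(2)*E(h, 4*(-4)) = (4*2²)*10 = (4*4)*10 = 16*10 = 160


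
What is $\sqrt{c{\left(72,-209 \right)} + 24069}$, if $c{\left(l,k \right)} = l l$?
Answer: $7 \sqrt{597} \approx 171.04$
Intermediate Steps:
$c{\left(l,k \right)} = l^{2}$
$\sqrt{c{\left(72,-209 \right)} + 24069} = \sqrt{72^{2} + 24069} = \sqrt{5184 + 24069} = \sqrt{29253} = 7 \sqrt{597}$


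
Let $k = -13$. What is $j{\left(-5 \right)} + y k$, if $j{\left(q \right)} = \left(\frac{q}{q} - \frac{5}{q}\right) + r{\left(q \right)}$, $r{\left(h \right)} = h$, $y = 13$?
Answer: $-172$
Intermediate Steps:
$j{\left(q \right)} = 1 + q - \frac{5}{q}$ ($j{\left(q \right)} = \left(\frac{q}{q} - \frac{5}{q}\right) + q = \left(1 - \frac{5}{q}\right) + q = 1 + q - \frac{5}{q}$)
$j{\left(-5 \right)} + y k = \left(1 - 5 - \frac{5}{-5}\right) + 13 \left(-13\right) = \left(1 - 5 - -1\right) - 169 = \left(1 - 5 + 1\right) - 169 = -3 - 169 = -172$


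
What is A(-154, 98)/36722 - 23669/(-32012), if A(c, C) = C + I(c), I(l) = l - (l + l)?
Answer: 62660003/83967476 ≈ 0.74624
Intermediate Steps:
I(l) = -l (I(l) = l - 2*l = -l)
A(c, C) = C - c
A(-154, 98)/36722 - 23669/(-32012) = (98 - 1*(-154))/36722 - 23669/(-32012) = (98 + 154)*(1/36722) - 23669*(-1/32012) = 252*(1/36722) + 23669/32012 = 18/2623 + 23669/32012 = 62660003/83967476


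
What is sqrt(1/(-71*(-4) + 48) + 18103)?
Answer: sqrt(498846351)/166 ≈ 134.55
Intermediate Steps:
sqrt(1/(-71*(-4) + 48) + 18103) = sqrt(1/(284 + 48) + 18103) = sqrt(1/332 + 18103) = sqrt(6010197/332) = sqrt(498846351)/166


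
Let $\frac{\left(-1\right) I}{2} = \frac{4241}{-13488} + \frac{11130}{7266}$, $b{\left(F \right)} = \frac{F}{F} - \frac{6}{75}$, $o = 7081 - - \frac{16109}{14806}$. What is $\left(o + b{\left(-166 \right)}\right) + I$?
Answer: $\frac{1528902688784003}{215929223400} \approx 7080.6$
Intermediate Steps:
$o = \frac{104857395}{14806}$ ($o = 7081 - \left(-16109\right) \frac{1}{14806} = 7081 - - \frac{16109}{14806} = 7081 + \frac{16109}{14806} = \frac{104857395}{14806} \approx 7082.1$)
$b{\left(F \right)} = \frac{23}{25}$ ($b{\left(F \right)} = 1 - \frac{2}{25} = \frac{23}{25}$)
$I = - \frac{2840627}{1166712}$ ($I = - 2 \left(\frac{4241}{-13488} + \frac{11130}{7266}\right) = - 2 \left(4241 \left(- \frac{1}{13488}\right) + 11130 \cdot \frac{1}{7266}\right) = - 2 \left(- \frac{4241}{13488} + \frac{265}{173}\right) = \left(-2\right) \frac{2840627}{2333424} = - \frac{2840627}{1166712} \approx -2.4347$)
$\left(o + b{\left(-166 \right)}\right) + I = \left(\frac{104857395}{14806} + \frac{23}{25}\right) - \frac{2840627}{1166712} = \frac{2621775413}{370150} - \frac{2840627}{1166712} = \frac{1528902688784003}{215929223400}$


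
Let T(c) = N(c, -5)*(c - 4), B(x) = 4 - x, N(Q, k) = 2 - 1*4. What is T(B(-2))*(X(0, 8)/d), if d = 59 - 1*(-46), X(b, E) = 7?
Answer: -4/15 ≈ -0.26667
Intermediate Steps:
N(Q, k) = -2 (N(Q, k) = 2 - 4 = -2)
d = 105 (d = 59 + 46 = 105)
T(c) = 8 - 2*c (T(c) = -2*(c - 4) = -2*(-4 + c) = 8 - 2*c)
T(B(-2))*(X(0, 8)/d) = (8 - 2*(4 - 1*(-2)))*(7/105) = (8 - 2*(4 + 2))*(7*(1/105)) = (8 - 2*6)*(1/15) = (8 - 12)*(1/15) = -4*1/15 = -4/15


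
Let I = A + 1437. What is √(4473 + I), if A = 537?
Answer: √6447 ≈ 80.293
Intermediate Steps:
I = 1974 (I = 537 + 1437 = 1974)
√(4473 + I) = √(4473 + 1974) = √6447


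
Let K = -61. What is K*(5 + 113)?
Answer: -7198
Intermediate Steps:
K*(5 + 113) = -61*(5 + 113) = -61*118 = -7198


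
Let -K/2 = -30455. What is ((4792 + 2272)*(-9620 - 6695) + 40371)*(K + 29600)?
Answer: -10427547492390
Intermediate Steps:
K = 60910 (K = -2*(-30455) = 60910)
((4792 + 2272)*(-9620 - 6695) + 40371)*(K + 29600) = ((4792 + 2272)*(-9620 - 6695) + 40371)*(60910 + 29600) = (7064*(-16315) + 40371)*90510 = (-115249160 + 40371)*90510 = -115208789*90510 = -10427547492390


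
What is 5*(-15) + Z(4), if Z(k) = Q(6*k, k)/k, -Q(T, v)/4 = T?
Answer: -99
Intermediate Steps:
Q(T, v) = -4*T
Z(k) = -24 (Z(k) = (-24*k)/k = -24)
5*(-15) + Z(4) = 5*(-15) - 24 = -75 - 24 = -99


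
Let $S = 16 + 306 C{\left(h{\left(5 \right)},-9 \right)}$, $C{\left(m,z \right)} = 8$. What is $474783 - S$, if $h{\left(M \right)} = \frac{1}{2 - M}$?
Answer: $472319$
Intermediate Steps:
$S = 2464$ ($S = 16 + 306 \cdot 8 = 16 + 2448 = 2464$)
$474783 - S = 474783 - 2464 = 472319$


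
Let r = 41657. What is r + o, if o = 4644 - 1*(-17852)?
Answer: 64153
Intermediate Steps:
o = 22496 (o = 4644 + 17852 = 22496)
r + o = 41657 + 22496 = 64153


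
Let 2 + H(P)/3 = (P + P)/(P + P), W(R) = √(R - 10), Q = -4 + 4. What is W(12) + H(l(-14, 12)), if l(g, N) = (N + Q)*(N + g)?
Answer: -3 + √2 ≈ -1.5858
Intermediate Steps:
Q = 0
W(R) = √(-10 + R)
l(g, N) = N*(N + g) (l(g, N) = (N + 0)*(N + g) = N*(N + g))
H(P) = -3 (H(P) = -6 + 3*((P + P)/(P + P)) = -6 + 3*((2*P)/((2*P))) = -6 + 3*((2*P)*(1/(2*P))) = -6 + 3*1 = -6 + 3 = -3)
W(12) + H(l(-14, 12)) = √(-10 + 12) - 3 = √2 - 3 = -3 + √2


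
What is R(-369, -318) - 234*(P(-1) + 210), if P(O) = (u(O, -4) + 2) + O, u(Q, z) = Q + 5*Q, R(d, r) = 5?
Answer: -47965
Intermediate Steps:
u(Q, z) = 6*Q
P(O) = 2 + 7*O (P(O) = (6*O + 2) + O = (2 + 6*O) + O = 2 + 7*O)
R(-369, -318) - 234*(P(-1) + 210) = 5 - 234*((2 + 7*(-1)) + 210) = 5 - 234*((2 - 7) + 210) = 5 - 234*(-5 + 210) = 5 - 234*205 = 5 - 47970 = -47965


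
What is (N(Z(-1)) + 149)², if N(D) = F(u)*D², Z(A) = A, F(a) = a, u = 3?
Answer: 23104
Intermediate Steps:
N(D) = 3*D²
(N(Z(-1)) + 149)² = (3*(-1)² + 149)² = (3*1 + 149)² = (3 + 149)² = 152² = 23104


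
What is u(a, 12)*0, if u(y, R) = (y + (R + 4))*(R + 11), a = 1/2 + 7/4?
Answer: 0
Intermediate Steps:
a = 9/4 (a = 1*(1/2) + 7*(1/4) = 1/2 + 7/4 = 9/4 ≈ 2.2500)
u(y, R) = (11 + R)*(4 + R + y) (u(y, R) = (y + (4 + R))*(11 + R) = (4 + R + y)*(11 + R) = (11 + R)*(4 + R + y))
u(a, 12)*0 = (44 + 12**2 + 11*(9/4) + 15*12 + 12*(9/4))*0 = (44 + 144 + 99/4 + 180 + 27)*0 = (1679/4)*0 = 0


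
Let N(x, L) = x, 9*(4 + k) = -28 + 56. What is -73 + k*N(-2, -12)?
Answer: -641/9 ≈ -71.222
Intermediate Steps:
k = -8/9 (k = -4 + (-28 + 56)/9 = -4 + (⅑)*28 = -4 + 28/9 = -8/9 ≈ -0.88889)
-73 + k*N(-2, -12) = -73 - 8/9*(-2) = -73 + 16/9 = -641/9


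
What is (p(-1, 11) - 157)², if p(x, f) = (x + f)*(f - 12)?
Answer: 27889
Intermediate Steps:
p(x, f) = (-12 + f)*(f + x) (p(x, f) = (f + x)*(-12 + f) = (-12 + f)*(f + x))
(p(-1, 11) - 157)² = ((11² - 12*11 - 12*(-1) + 11*(-1)) - 157)² = ((121 - 132 + 12 - 11) - 157)² = (-10 - 157)² = (-167)² = 27889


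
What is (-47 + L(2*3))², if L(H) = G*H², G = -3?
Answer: 24025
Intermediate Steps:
L(H) = -3*H²
(-47 + L(2*3))² = (-47 - 3*(2*3)²)² = (-47 - 3*6²)² = (-47 - 3*36)² = (-47 - 108)² = (-155)² = 24025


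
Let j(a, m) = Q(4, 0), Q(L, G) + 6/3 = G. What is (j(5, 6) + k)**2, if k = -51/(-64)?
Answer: 5929/4096 ≈ 1.4475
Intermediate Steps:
k = 51/64 (k = -51*(-1/64) = 51/64 ≈ 0.79688)
Q(L, G) = -2 + G
j(a, m) = -2 (j(a, m) = -2 + 0 = -2)
(j(5, 6) + k)**2 = (-2 + 51/64)**2 = (-77/64)**2 = 5929/4096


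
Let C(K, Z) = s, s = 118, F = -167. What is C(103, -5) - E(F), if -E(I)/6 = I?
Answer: -884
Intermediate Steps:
E(I) = -6*I
C(K, Z) = 118
C(103, -5) - E(F) = 118 - (-6)*(-167) = 118 - 1*1002 = 118 - 1002 = -884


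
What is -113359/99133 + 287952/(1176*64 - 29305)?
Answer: 23335679335/4556053547 ≈ 5.1219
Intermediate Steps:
-113359/99133 + 287952/(1176*64 - 29305) = -113359*1/99133 + 287952/(75264 - 29305) = -113359/99133 + 287952/45959 = 23335679335/4556053547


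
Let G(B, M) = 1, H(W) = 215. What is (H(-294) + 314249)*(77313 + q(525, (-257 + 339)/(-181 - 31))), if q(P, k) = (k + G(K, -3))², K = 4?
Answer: 68293176199288/2809 ≈ 2.4312e+10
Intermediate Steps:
q(P, k) = (1 + k)² (q(P, k) = (k + 1)² = (1 + k)²)
(H(-294) + 314249)*(77313 + q(525, (-257 + 339)/(-181 - 31))) = (215 + 314249)*(77313 + (1 + (-257 + 339)/(-181 - 31))²) = 314464*(77313 + (1 + 82/(-212))²) = 314464*(77313 + (1 + 82*(-1/212))²) = 314464*(77313 + (1 - 41/106)²) = 314464*(77313 + (65/106)²) = 314464*(77313 + 4225/11236) = 314464*(868693093/11236) = 68293176199288/2809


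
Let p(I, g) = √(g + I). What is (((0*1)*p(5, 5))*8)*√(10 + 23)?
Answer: 0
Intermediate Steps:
p(I, g) = √(I + g)
(((0*1)*p(5, 5))*8)*√(10 + 23) = (((0*1)*√(5 + 5))*8)*√(10 + 23) = ((0*√10)*8)*√33 = (0*8)*√33 = 0*√33 = 0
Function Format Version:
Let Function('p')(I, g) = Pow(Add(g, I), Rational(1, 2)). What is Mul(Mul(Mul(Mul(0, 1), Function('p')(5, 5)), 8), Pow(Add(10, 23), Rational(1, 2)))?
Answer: 0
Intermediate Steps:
Function('p')(I, g) = Pow(Add(I, g), Rational(1, 2))
Mul(Mul(Mul(Mul(0, 1), Function('p')(5, 5)), 8), Pow(Add(10, 23), Rational(1, 2))) = Mul(Mul(Mul(Mul(0, 1), Pow(Add(5, 5), Rational(1, 2))), 8), Pow(Add(10, 23), Rational(1, 2))) = Mul(Mul(Mul(0, Pow(10, Rational(1, 2))), 8), Pow(33, Rational(1, 2))) = Mul(Mul(0, 8), Pow(33, Rational(1, 2))) = Mul(0, Pow(33, Rational(1, 2))) = 0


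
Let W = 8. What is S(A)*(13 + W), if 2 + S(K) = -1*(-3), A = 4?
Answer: 21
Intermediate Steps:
S(K) = 1 (S(K) = -2 - 1*(-3) = -2 + 3 = 1)
S(A)*(13 + W) = 1*(13 + 8) = 1*21 = 21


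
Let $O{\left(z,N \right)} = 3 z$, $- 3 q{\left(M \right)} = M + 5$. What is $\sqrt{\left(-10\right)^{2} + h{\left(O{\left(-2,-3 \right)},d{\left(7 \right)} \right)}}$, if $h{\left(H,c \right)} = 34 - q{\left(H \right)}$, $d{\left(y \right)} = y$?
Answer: $\frac{\sqrt{1203}}{3} \approx 11.561$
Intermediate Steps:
$q{\left(M \right)} = - \frac{5}{3} - \frac{M}{3}$ ($q{\left(M \right)} = - \frac{M + 5}{3} = - \frac{5 + M}{3} = - \frac{5}{3} - \frac{M}{3}$)
$h{\left(H,c \right)} = \frac{107}{3} + \frac{H}{3}$ ($h{\left(H,c \right)} = 34 - \left(- \frac{5}{3} - \frac{H}{3}\right) = 34 + \left(\frac{5}{3} + \frac{H}{3}\right) = \frac{107}{3} + \frac{H}{3}$)
$\sqrt{\left(-10\right)^{2} + h{\left(O{\left(-2,-3 \right)},d{\left(7 \right)} \right)}} = \sqrt{\left(-10\right)^{2} + \left(\frac{107}{3} + \frac{3 \left(-2\right)}{3}\right)} = \sqrt{100 + \left(\frac{107}{3} + \frac{1}{3} \left(-6\right)\right)} = \sqrt{100 + \left(\frac{107}{3} - 2\right)} = \sqrt{100 + \frac{101}{3}} = \sqrt{\frac{401}{3}} = \frac{\sqrt{1203}}{3}$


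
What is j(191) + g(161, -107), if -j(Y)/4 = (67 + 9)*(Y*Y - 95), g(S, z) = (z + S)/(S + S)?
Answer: -1780876357/161 ≈ -1.1061e+7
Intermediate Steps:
g(S, z) = (S + z)/(2*S) (g(S, z) = (S + z)/((2*S)) = (S + z)*(1/(2*S)) = (S + z)/(2*S))
j(Y) = 28880 - 304*Y**2 (j(Y) = -4*(67 + 9)*(Y*Y - 95) = -304*(Y**2 - 95) = -304*(-95 + Y**2) = -4*(-7220 + 76*Y**2) = 28880 - 304*Y**2)
j(191) + g(161, -107) = (28880 - 304*191**2) + (1/2)*(161 - 107)/161 = (28880 - 304*36481) + (1/2)*(1/161)*54 = (28880 - 11090224) + 27/161 = -11061344 + 27/161 = -1780876357/161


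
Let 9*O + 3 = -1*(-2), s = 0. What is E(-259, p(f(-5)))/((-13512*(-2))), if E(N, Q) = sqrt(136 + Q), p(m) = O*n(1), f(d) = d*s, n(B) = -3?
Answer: sqrt(1227)/81072 ≈ 0.00043207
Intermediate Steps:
O = -1/9 (O = -1/3 + (-1*(-2))/9 = -1/3 + (1/9)*2 = -1/3 + 2/9 = -1/9 ≈ -0.11111)
f(d) = 0 (f(d) = d*0 = 0)
p(m) = 1/3 (p(m) = -1/9*(-3) = 1/3)
E(-259, p(f(-5)))/((-13512*(-2))) = sqrt(136 + 1/3)/((-13512*(-2))) = sqrt(409/3)/27024 = (sqrt(1227)/3)*(1/27024) = sqrt(1227)/81072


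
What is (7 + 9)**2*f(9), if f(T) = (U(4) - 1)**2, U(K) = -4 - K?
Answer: 20736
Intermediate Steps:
f(T) = 81 (f(T) = ((-4 - 1*4) - 1)**2 = ((-4 - 4) - 1)**2 = (-8 - 1)**2 = (-9)**2 = 81)
(7 + 9)**2*f(9) = (7 + 9)**2*81 = 16**2*81 = 256*81 = 20736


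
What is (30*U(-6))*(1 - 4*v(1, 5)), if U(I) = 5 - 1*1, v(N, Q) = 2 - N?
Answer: -360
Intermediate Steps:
U(I) = 4 (U(I) = 5 - 1 = 4)
(30*U(-6))*(1 - 4*v(1, 5)) = (30*4)*(1 - 4*(2 - 1*1)) = 120*(1 - 4*(2 - 1)) = 120*(1 - 4*1) = 120*(1 - 4) = 120*(-3) = -360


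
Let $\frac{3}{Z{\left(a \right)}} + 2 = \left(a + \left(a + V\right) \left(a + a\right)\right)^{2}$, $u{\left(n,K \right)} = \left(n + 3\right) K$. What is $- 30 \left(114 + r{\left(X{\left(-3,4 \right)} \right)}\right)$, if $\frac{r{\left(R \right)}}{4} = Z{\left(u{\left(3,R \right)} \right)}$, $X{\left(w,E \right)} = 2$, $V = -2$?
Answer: $- \frac{108588600}{31751} \approx -3420.0$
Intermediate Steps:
$u{\left(n,K \right)} = K \left(3 + n\right)$ ($u{\left(n,K \right)} = \left(3 + n\right) K = K \left(3 + n\right)$)
$Z{\left(a \right)} = \frac{3}{-2 + \left(a + 2 a \left(-2 + a\right)\right)^{2}}$ ($Z{\left(a \right)} = \frac{3}{-2 + \left(a + \left(a - 2\right) \left(a + a\right)\right)^{2}} = \frac{3}{-2 + \left(a + \left(-2 + a\right) 2 a\right)^{2}} = \frac{3}{-2 + \left(a + 2 a \left(-2 + a\right)\right)^{2}}$)
$r{\left(R \right)} = \frac{12}{-2 + 36 R^{2} \left(-3 + 12 R\right)^{2}}$ ($r{\left(R \right)} = 4 \frac{3}{-2 + \left(R \left(3 + 3\right)\right)^{2} \left(-3 + 2 R \left(3 + 3\right)\right)^{2}} = 4 \frac{3}{-2 + \left(R 6\right)^{2} \left(-3 + 2 R 6\right)^{2}} = 4 \frac{3}{-2 + \left(6 R\right)^{2} \left(-3 + 2 \cdot 6 R\right)^{2}} = 4 \frac{3}{-2 + 36 R^{2} \left(-3 + 12 R\right)^{2}} = \frac{12}{-2 + 36 R^{2} \left(-3 + 12 R\right)^{2}}$)
$- 30 \left(114 + r{\left(X{\left(-3,4 \right)} \right)}\right) = - 30 \left(114 + \frac{6}{-1 + 162 \cdot 2^{2} \left(-1 + 4 \cdot 2\right)^{2}}\right) = - 30 \left(114 + \frac{6}{-1 + 162 \cdot 4 \left(-1 + 8\right)^{2}}\right) = - 30 \left(114 + \frac{6}{-1 + 162 \cdot 4 \cdot 7^{2}}\right) = - 30 \left(114 + \frac{6}{-1 + 162 \cdot 4 \cdot 49}\right) = - 30 \left(114 + \frac{6}{-1 + 31752}\right) = - 30 \left(114 + \frac{6}{31751}\right) = \left(-30\right) \frac{3619620}{31751} = - \frac{108588600}{31751}$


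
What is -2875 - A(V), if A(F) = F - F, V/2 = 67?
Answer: -2875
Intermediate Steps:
V = 134 (V = 2*67 = 134)
A(F) = 0
-2875 - A(V) = -2875 - 1*0 = -2875 + 0 = -2875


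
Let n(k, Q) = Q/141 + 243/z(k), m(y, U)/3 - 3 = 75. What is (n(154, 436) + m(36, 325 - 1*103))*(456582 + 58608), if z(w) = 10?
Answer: 6329332399/47 ≈ 1.3467e+8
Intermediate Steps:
m(y, U) = 234 (m(y, U) = 9 + 3*75 = 9 + 225 = 234)
n(k, Q) = 243/10 + Q/141 (n(k, Q) = Q/141 + 243/10 = 243/10 + Q/141)
(n(154, 436) + m(36, 325 - 1*103))*(456582 + 58608) = ((243/10 + (1/141)*436) + 234)*(456582 + 58608) = ((243/10 + 436/141) + 234)*515190 = (38623/1410 + 234)*515190 = (368563/1410)*515190 = 6329332399/47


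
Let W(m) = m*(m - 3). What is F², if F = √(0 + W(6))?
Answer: 18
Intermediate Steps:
W(m) = m*(-3 + m)
F = 3*√2 (F = √(0 + 6*(-3 + 6)) = √(0 + 6*3) = √(0 + 18) = √18 = 3*√2 ≈ 4.2426)
F² = (3*√2)² = 18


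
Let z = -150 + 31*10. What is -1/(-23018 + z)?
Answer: 1/22858 ≈ 4.3748e-5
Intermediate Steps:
z = 160 (z = -150 + 310 = 160)
-1/(-23018 + z) = -1/(-23018 + 160) = -1/(-22858) = -1*(-1/22858) = 1/22858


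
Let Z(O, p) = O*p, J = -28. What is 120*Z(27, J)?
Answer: -90720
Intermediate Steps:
120*Z(27, J) = 120*(27*(-28)) = 120*(-756) = -90720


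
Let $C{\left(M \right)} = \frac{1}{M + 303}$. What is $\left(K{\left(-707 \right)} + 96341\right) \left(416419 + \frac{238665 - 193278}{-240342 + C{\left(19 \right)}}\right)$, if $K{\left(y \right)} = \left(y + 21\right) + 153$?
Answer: $\frac{3087575962453742784}{77390123} \approx 3.9896 \cdot 10^{10}$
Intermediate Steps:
$K{\left(y \right)} = 174 + y$ ($K{\left(y \right)} = \left(21 + y\right) + 153 = 174 + y$)
$C{\left(M \right)} = \frac{1}{303 + M}$
$\left(K{\left(-707 \right)} + 96341\right) \left(416419 + \frac{238665 - 193278}{-240342 + C{\left(19 \right)}}\right) = \left(\left(174 - 707\right) + 96341\right) \left(416419 + \frac{238665 - 193278}{-240342 + \frac{1}{303 + 19}}\right) = \left(-533 + 96341\right) \left(416419 + \frac{45387}{-240342 + \frac{1}{322}}\right) = 95808 \left(416419 + \frac{45387}{-240342 + \frac{1}{322}}\right) = 95808 \left(416419 + \frac{45387}{- \frac{77390123}{322}}\right) = 95808 \left(416419 + 45387 \left(- \frac{322}{77390123}\right)\right) = 95808 \left(416419 - \frac{14614614}{77390123}\right) = 95808 \cdot \frac{32226703014923}{77390123} = \frac{3087575962453742784}{77390123}$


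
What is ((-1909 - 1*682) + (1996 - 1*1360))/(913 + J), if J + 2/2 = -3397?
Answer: 391/497 ≈ 0.78672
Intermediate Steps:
J = -3398 (J = -1 - 3397 = -3398)
((-1909 - 1*682) + (1996 - 1*1360))/(913 + J) = ((-1909 - 1*682) + (1996 - 1*1360))/(913 - 3398) = ((-1909 - 682) + (1996 - 1360))/(-2485) = (-2591 + 636)*(-1/2485) = -1955*(-1/2485) = 391/497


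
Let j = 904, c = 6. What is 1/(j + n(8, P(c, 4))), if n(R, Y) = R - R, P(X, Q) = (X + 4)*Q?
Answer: 1/904 ≈ 0.0011062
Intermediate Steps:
P(X, Q) = Q*(4 + X) (P(X, Q) = (4 + X)*Q = Q*(4 + X))
n(R, Y) = 0
1/(j + n(8, P(c, 4))) = 1/(904 + 0) = 1/904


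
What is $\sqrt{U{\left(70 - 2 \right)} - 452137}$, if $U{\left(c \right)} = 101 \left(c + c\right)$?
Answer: $i \sqrt{438401} \approx 662.12 i$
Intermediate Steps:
$U{\left(c \right)} = 202 c$ ($U{\left(c \right)} = 101 \cdot 2 c = 202 c$)
$\sqrt{U{\left(70 - 2 \right)} - 452137} = \sqrt{202 \left(70 - 2\right) - 452137} = \sqrt{202 \cdot 68 - 452137} = \sqrt{13736 - 452137} = \sqrt{-438401} = i \sqrt{438401}$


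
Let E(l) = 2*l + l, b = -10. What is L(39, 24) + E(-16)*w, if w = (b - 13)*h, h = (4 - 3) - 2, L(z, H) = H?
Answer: -1080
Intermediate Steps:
h = -1 (h = 1 - 2 = -1)
w = 23 (w = (-10 - 13)*(-1) = -23*(-1) = 23)
E(l) = 3*l
L(39, 24) + E(-16)*w = 24 + (3*(-16))*23 = 24 - 48*23 = 24 - 1104 = -1080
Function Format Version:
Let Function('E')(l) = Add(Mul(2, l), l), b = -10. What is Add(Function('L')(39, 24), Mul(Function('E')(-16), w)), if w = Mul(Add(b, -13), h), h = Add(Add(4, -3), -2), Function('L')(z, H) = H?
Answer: -1080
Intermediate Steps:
h = -1 (h = Add(1, -2) = -1)
w = 23 (w = Mul(Add(-10, -13), -1) = Mul(-23, -1) = 23)
Function('E')(l) = Mul(3, l)
Add(Function('L')(39, 24), Mul(Function('E')(-16), w)) = Add(24, Mul(Mul(3, -16), 23)) = Add(24, Mul(-48, 23)) = Add(24, -1104) = -1080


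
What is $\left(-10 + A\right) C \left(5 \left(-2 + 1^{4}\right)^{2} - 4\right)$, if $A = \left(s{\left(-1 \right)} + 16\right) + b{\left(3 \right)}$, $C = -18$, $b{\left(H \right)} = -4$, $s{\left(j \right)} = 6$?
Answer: $-144$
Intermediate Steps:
$A = 18$ ($A = \left(6 + 16\right) - 4 = 22 - 4 = 18$)
$\left(-10 + A\right) C \left(5 \left(-2 + 1^{4}\right)^{2} - 4\right) = \left(-10 + 18\right) \left(- 18 \left(5 \left(-2 + 1^{4}\right)^{2} - 4\right)\right) = 8 \left(- 18 \left(5 \left(-2 + 1\right)^{2} - 4\right)\right) = 8 \left(- 18 \left(5 \left(-1\right)^{2} - 4\right)\right) = 8 \left(- 18 \left(5 \cdot 1 - 4\right)\right) = 8 \left(- 18 \left(5 - 4\right)\right) = 8 \left(\left(-18\right) 1\right) = 8 \left(-18\right) = -144$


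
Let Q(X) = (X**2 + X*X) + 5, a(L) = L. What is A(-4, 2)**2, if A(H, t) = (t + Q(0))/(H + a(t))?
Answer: 49/4 ≈ 12.250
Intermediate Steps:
Q(X) = 5 + 2*X**2 (Q(X) = (X**2 + X**2) + 5 = 2*X**2 + 5 = 5 + 2*X**2)
A(H, t) = (5 + t)/(H + t) (A(H, t) = (t + (5 + 2*0**2))/(H + t) = (t + (5 + 2*0))/(H + t) = (t + (5 + 0))/(H + t) = (t + 5)/(H + t) = (5 + t)/(H + t))
A(-4, 2)**2 = ((5 + 2)/(-4 + 2))**2 = (7/(-2))**2 = (-1/2*7)**2 = (-7/2)**2 = 49/4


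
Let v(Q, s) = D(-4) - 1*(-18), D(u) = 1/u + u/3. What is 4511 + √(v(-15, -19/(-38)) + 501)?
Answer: 4511 + √18627/6 ≈ 4533.8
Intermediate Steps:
D(u) = 1/u + u/3 (D(u) = 1/u + u*(⅓) = 1/u + u/3)
v(Q, s) = 197/12 (v(Q, s) = (1/(-4) + (⅓)*(-4)) - 1*(-18) = (-¼ - 4/3) + 18 = -19/12 + 18 = 197/12)
4511 + √(v(-15, -19/(-38)) + 501) = 4511 + √(197/12 + 501) = 4511 + √(6209/12) = 4511 + √18627/6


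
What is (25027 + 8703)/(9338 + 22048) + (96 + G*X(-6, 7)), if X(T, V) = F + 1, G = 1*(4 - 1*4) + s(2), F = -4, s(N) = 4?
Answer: 1335077/15693 ≈ 85.075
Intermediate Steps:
G = 4 (G = 1*(4 - 1*4) + 4 = 1*(4 - 4) + 4 = 1*0 + 4 = 0 + 4 = 4)
X(T, V) = -3 (X(T, V) = -4 + 1 = -3)
(25027 + 8703)/(9338 + 22048) + (96 + G*X(-6, 7)) = (25027 + 8703)/(9338 + 22048) + (96 + 4*(-3)) = 33730/31386 + (96 - 12) = 33730*(1/31386) + 84 = 16865/15693 + 84 = 1335077/15693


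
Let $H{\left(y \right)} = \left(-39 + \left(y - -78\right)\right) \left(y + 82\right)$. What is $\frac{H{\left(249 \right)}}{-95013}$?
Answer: $- \frac{10592}{10557} \approx -1.0033$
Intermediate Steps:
$H{\left(y \right)} = \left(39 + y\right) \left(82 + y\right)$ ($H{\left(y \right)} = \left(-39 + \left(y + 78\right)\right) \left(82 + y\right) = \left(-39 + \left(78 + y\right)\right) \left(82 + y\right) = \left(39 + y\right) \left(82 + y\right)$)
$\frac{H{\left(249 \right)}}{-95013} = \frac{3198 + 249^{2} + 121 \cdot 249}{-95013} = \left(3198 + 62001 + 30129\right) \left(- \frac{1}{95013}\right) = 95328 \left(- \frac{1}{95013}\right) = - \frac{10592}{10557}$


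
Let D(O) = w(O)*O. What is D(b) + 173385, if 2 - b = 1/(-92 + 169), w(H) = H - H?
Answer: 173385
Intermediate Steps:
w(H) = 0
b = 153/77 (b = 2 - 1/(-92 + 169) = 2 - 1/77 = 153/77 ≈ 1.9870)
D(O) = 0 (D(O) = 0*O = 0)
D(b) + 173385 = 0 + 173385 = 173385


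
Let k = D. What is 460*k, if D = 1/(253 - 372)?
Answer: -460/119 ≈ -3.8655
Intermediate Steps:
D = -1/119 (D = 1/(-119) = -1/119 ≈ -0.0084034)
k = -1/119 ≈ -0.0084034
460*k = 460*(-1/119) = -460/119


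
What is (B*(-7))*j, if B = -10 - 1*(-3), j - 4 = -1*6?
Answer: -98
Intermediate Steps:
j = -2 (j = 4 - 1*6 = 4 - 6 = -2)
B = -7 (B = -10 + 3 = -7)
(B*(-7))*j = -7*(-7)*(-2) = 49*(-2) = -98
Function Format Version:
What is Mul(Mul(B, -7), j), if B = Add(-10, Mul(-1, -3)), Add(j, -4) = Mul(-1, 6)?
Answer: -98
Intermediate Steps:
j = -2 (j = Add(4, Mul(-1, 6)) = Add(4, -6) = -2)
B = -7 (B = Add(-10, 3) = -7)
Mul(Mul(B, -7), j) = Mul(Mul(-7, -7), -2) = Mul(49, -2) = -98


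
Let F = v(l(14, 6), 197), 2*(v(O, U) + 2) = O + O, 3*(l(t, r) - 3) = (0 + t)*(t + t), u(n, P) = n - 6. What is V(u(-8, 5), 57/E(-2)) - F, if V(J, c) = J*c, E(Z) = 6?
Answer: -794/3 ≈ -264.67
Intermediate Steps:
u(n, P) = -6 + n
l(t, r) = 3 + 2*t²/3 (l(t, r) = 3 + ((0 + t)*(t + t))/3 = 3 + (t*(2*t))/3 = 3 + (2*t²)/3 = 3 + 2*t²/3)
v(O, U) = -2 + O (v(O, U) = -2 + (O + O)/2 = -2 + (2*O)/2 = -2 + O)
F = 395/3 (F = -2 + (3 + (⅔)*14²) = -2 + (3 + (⅔)*196) = -2 + (3 + 392/3) = -2 + 401/3 = 395/3 ≈ 131.67)
V(u(-8, 5), 57/E(-2)) - F = (-6 - 8)*(57/6) - 1*395/3 = -798/6 - 395/3 = -14*19/2 - 395/3 = -133 - 395/3 = -794/3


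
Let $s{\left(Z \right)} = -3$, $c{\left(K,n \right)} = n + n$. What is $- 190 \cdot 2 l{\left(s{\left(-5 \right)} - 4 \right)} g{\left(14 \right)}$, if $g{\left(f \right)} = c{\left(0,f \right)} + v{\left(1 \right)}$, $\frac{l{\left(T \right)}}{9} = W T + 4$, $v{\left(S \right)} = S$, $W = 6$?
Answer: $3768840$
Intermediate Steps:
$c{\left(K,n \right)} = 2 n$
$l{\left(T \right)} = 36 + 54 T$ ($l{\left(T \right)} = 9 \left(6 T + 4\right) = 9 \left(4 + 6 T\right) = 36 + 54 T$)
$g{\left(f \right)} = 1 + 2 f$ ($g{\left(f \right)} = 2 f + 1 = 1 + 2 f$)
$- 190 \cdot 2 l{\left(s{\left(-5 \right)} - 4 \right)} g{\left(14 \right)} = - 190 \cdot 2 \left(36 + 54 \left(-3 - 4\right)\right) \left(1 + 2 \cdot 14\right) = - 190 \cdot 2 \left(36 + 54 \left(-3 - 4\right)\right) \left(1 + 28\right) = - 190 \cdot 2 \left(36 + 54 \left(-7\right)\right) 29 = - 190 \cdot 2 \left(36 - 378\right) 29 = - 190 \cdot 2 \left(-342\right) 29 = \left(-190\right) \left(-684\right) 29 = 129960 \cdot 29 = 3768840$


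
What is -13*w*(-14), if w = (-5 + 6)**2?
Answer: 182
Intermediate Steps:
w = 1 (w = 1**2 = 1)
-13*w*(-14) = -13*1*(-14) = -13*(-14) = 182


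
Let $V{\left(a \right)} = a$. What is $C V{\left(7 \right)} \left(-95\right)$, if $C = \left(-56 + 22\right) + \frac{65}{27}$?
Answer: $\frac{567245}{27} \approx 21009.0$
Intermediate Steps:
$C = - \frac{853}{27}$ ($C = -34 + 65 \cdot \frac{1}{27} = -34 + \frac{65}{27} = - \frac{853}{27} \approx -31.593$)
$C V{\left(7 \right)} \left(-95\right) = \left(- \frac{853}{27}\right) 7 \left(-95\right) = \left(- \frac{5971}{27}\right) \left(-95\right) = \frac{567245}{27}$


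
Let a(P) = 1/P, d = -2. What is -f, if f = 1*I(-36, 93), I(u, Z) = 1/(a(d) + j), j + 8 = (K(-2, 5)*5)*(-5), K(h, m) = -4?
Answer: -2/183 ≈ -0.010929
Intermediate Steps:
j = 92 (j = -8 - 4*5*(-5) = -8 - 20*(-5) = -8 + 100 = 92)
I(u, Z) = 2/183 (I(u, Z) = 1/(1/(-2) + 92) = 1/(-1/2 + 92) = 1/(183/2) = 2/183)
f = 2/183 (f = 1*(2/183) = 2/183 ≈ 0.010929)
-f = -1*2/183 = -2/183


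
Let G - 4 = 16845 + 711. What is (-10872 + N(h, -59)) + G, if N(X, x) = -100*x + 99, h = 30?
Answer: 12687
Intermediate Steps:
G = 17560 (G = 4 + (16845 + 711) = 4 + 17556 = 17560)
N(X, x) = 99 - 100*x
(-10872 + N(h, -59)) + G = (-10872 + (99 - 100*(-59))) + 17560 = (-10872 + (99 + 5900)) + 17560 = (-10872 + 5999) + 17560 = -4873 + 17560 = 12687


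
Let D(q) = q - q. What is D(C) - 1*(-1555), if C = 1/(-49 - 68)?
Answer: 1555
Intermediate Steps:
C = -1/117 (C = 1/(-117) = -1/117 ≈ -0.0085470)
D(q) = 0
D(C) - 1*(-1555) = 0 - 1*(-1555) = 0 + 1555 = 1555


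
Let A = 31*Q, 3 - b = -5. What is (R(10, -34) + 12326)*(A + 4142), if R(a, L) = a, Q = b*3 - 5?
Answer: 58361616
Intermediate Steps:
b = 8 (b = 3 - 1*(-5) = 3 + 5 = 8)
Q = 19 (Q = 8*3 - 5 = 24 - 5 = 19)
A = 589 (A = 31*19 = 589)
(R(10, -34) + 12326)*(A + 4142) = (10 + 12326)*(589 + 4142) = 12336*4731 = 58361616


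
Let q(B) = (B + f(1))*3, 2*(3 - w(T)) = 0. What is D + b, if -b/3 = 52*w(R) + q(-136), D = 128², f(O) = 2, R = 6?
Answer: 17122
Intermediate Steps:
w(T) = 3 (w(T) = 3 - ½*0 = 3 + 0 = 3)
D = 16384
q(B) = 6 + 3*B (q(B) = (B + 2)*3 = (2 + B)*3 = 6 + 3*B)
b = 738 (b = -3*(52*3 + (6 + 3*(-136))) = -3*(156 + (6 - 408)) = -3*(156 - 402) = -3*(-246) = 738)
D + b = 16384 + 738 = 17122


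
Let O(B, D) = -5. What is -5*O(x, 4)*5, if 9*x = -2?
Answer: 125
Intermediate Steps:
x = -2/9 (x = (1/9)*(-2) = -2/9 ≈ -0.22222)
-5*O(x, 4)*5 = -5*(-5)*5 = 25*5 = 125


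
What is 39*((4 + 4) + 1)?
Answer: 351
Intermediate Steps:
39*((4 + 4) + 1) = 39*(8 + 1) = 39*9 = 351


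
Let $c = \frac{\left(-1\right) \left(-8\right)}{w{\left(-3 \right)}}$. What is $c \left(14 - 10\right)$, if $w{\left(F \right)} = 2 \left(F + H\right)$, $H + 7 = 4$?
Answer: $- \frac{8}{3} \approx -2.6667$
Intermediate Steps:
$H = -3$ ($H = -7 + 4 = -3$)
$w{\left(F \right)} = -6 + 2 F$ ($w{\left(F \right)} = 2 \left(F - 3\right) = 2 \left(-3 + F\right) = -6 + 2 F$)
$c = - \frac{2}{3}$ ($c = \frac{\left(-1\right) \left(-8\right)}{-6 + 2 \left(-3\right)} = \frac{8}{-6 - 6} = \frac{8}{-12} = 8 \left(- \frac{1}{12}\right) = - \frac{2}{3} \approx -0.66667$)
$c \left(14 - 10\right) = - \frac{2 \left(14 - 10\right)}{3} = \left(- \frac{2}{3}\right) 4 = - \frac{8}{3}$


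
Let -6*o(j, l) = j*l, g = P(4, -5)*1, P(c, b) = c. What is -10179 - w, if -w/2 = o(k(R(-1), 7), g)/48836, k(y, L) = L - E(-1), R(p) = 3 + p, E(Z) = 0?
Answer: -372826240/36627 ≈ -10179.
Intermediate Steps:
k(y, L) = L (k(y, L) = L - 1*0 = L + 0 = L)
g = 4 (g = 4*1 = 4)
o(j, l) = -j*l/6
w = 7/36627 (w = -2*(-⅙*7*4)/48836 = -(-28)/(3*48836) = -2*(-7/73254) = 7/36627 ≈ 0.00019112)
-10179 - w = -10179 - 1*7/36627 = -10179 - 7/36627 = -372826240/36627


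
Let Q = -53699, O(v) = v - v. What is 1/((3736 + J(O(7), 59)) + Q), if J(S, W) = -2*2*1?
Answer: -1/49967 ≈ -2.0013e-5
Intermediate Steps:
O(v) = 0
J(S, W) = -4 (J(S, W) = -4*1 = -4)
1/((3736 + J(O(7), 59)) + Q) = 1/((3736 - 4) - 53699) = 1/(3732 - 53699) = 1/(-49967) = -1/49967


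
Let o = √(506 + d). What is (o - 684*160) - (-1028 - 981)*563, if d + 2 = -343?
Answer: 1021627 + √161 ≈ 1.0216e+6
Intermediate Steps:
d = -345 (d = -2 - 343 = -345)
o = √161 (o = √(506 - 345) = √161 ≈ 12.689)
(o - 684*160) - (-1028 - 981)*563 = (√161 - 684*160) - (-1028 - 981)*563 = (√161 - 109440) - (-2009)*563 = (-109440 + √161) - 1*(-1131067) = (-109440 + √161) + 1131067 = 1021627 + √161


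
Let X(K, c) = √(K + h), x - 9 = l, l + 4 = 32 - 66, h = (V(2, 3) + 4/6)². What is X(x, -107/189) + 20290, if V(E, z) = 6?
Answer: 20290 + √139/3 ≈ 20294.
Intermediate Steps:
h = 400/9 (h = (6 + 4/6)² = (6 + 4*(⅙))² = (6 + ⅔)² = (20/3)² = 400/9 ≈ 44.444)
l = -38 (l = -4 + (32 - 66) = -4 - 34 = -38)
x = -29 (x = 9 - 38 = -29)
X(K, c) = √(400/9 + K) (X(K, c) = √(K + 400/9) = √(400/9 + K))
X(x, -107/189) + 20290 = √(400 + 9*(-29))/3 + 20290 = √(400 - 261)/3 + 20290 = √139/3 + 20290 = 20290 + √139/3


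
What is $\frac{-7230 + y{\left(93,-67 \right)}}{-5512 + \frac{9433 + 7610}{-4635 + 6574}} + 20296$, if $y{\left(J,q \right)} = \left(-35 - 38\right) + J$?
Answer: $\frac{43317402958}{2134145} \approx 20297.0$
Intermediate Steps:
$y{\left(J,q \right)} = -73 + J$
$\frac{-7230 + y{\left(93,-67 \right)}}{-5512 + \frac{9433 + 7610}{-4635 + 6574}} + 20296 = \frac{-7230 + \left(-73 + 93\right)}{-5512 + \frac{9433 + 7610}{-4635 + 6574}} + 20296 = \frac{-7230 + 20}{-5512 + \frac{17043}{1939}} + 20296 = - \frac{7210}{-5512 + 17043 \cdot \frac{1}{1939}} + 20296 = - \frac{7210}{-5512 + \frac{17043}{1939}} + 20296 = - \frac{7210}{- \frac{10670725}{1939}} + 20296 = \left(-7210\right) \left(- \frac{1939}{10670725}\right) + 20296 = \frac{2796038}{2134145} + 20296 = \frac{43317402958}{2134145}$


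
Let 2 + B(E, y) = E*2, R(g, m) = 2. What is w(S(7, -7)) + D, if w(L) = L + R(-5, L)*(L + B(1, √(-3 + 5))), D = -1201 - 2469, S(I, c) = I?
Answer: -3649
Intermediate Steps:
B(E, y) = -2 + 2*E (B(E, y) = -2 + E*2 = -2 + 2*E)
D = -3670
w(L) = 3*L (w(L) = L + 2*(L + (-2 + 2*1)) = L + 2*(L + (-2 + 2)) = L + 2*(L + 0) = L + 2*L = 3*L)
w(S(7, -7)) + D = 3*7 - 3670 = 21 - 3670 = -3649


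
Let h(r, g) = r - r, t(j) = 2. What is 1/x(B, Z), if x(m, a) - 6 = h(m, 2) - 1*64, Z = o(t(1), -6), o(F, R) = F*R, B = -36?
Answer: -1/58 ≈ -0.017241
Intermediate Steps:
h(r, g) = 0
Z = -12 (Z = 2*(-6) = -12)
x(m, a) = -58 (x(m, a) = 6 + (0 - 1*64) = 6 + (0 - 64) = 6 - 64 = -58)
1/x(B, Z) = 1/(-58) = -1/58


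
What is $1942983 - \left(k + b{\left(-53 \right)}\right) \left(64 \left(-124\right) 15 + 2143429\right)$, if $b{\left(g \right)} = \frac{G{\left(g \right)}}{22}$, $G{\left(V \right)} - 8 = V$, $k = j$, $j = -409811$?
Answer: $\frac{18251705213669}{22} \approx 8.2962 \cdot 10^{11}$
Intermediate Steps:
$k = -409811$
$G{\left(V \right)} = 8 + V$
$b{\left(g \right)} = \frac{4}{11} + \frac{g}{22}$ ($b{\left(g \right)} = \frac{8 + g}{22} = \left(8 + g\right) \frac{1}{22} = \frac{4}{11} + \frac{g}{22}$)
$1942983 - \left(k + b{\left(-53 \right)}\right) \left(64 \left(-124\right) 15 + 2143429\right) = 1942983 - \left(-409811 + \left(\frac{4}{11} + \frac{1}{22} \left(-53\right)\right)\right) \left(64 \left(-124\right) 15 + 2143429\right) = 1942983 - \left(-409811 + \left(\frac{4}{11} - \frac{53}{22}\right)\right) \left(\left(-7936\right) 15 + 2143429\right) = 1942983 - \left(-409811 - \frac{45}{22}\right) \left(-119040 + 2143429\right) = 1942983 - \left(- \frac{9015887}{22}\right) 2024389 = 1942983 - - \frac{18251662468043}{22} = 1942983 + \frac{18251662468043}{22} = \frac{18251705213669}{22}$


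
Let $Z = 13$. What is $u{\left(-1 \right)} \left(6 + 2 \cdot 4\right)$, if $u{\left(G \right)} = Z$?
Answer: $182$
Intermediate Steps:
$u{\left(G \right)} = 13$
$u{\left(-1 \right)} \left(6 + 2 \cdot 4\right) = 13 \left(6 + 2 \cdot 4\right) = 13 \left(6 + 8\right) = 13 \cdot 14 = 182$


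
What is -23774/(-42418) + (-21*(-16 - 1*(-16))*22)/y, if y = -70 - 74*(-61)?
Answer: 11887/21209 ≈ 0.56047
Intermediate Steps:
y = 4444 (y = -70 + 4514 = 4444)
-23774/(-42418) + (-21*(-16 - 1*(-16))*22)/y = -23774/(-42418) + (-21*(-16 - 1*(-16))*22)/4444 = -23774*(-1/42418) + (-21*(-16 + 16)*22)*(1/4444) = 11887/21209 + (-21*0*22)*(1/4444) = 11887/21209 + (0*22)*(1/4444) = 11887/21209 + 0*(1/4444) = 11887/21209 + 0 = 11887/21209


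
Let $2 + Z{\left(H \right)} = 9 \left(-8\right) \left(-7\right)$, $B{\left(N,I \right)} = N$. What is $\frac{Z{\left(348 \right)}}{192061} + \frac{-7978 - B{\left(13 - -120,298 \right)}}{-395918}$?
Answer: $\frac{1756557607}{76040406998} \approx 0.0231$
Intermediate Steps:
$Z{\left(H \right)} = 502$ ($Z{\left(H \right)} = -2 + 9 \left(-8\right) \left(-7\right) = -2 - -504 = -2 + 504 = 502$)
$\frac{Z{\left(348 \right)}}{192061} + \frac{-7978 - B{\left(13 - -120,298 \right)}}{-395918} = \frac{502}{192061} + \frac{-7978 - \left(13 - -120\right)}{-395918} = 502 \cdot \frac{1}{192061} + \left(-7978 - \left(13 + 120\right)\right) \left(- \frac{1}{395918}\right) = \frac{502}{192061} + \left(-7978 - 133\right) \left(- \frac{1}{395918}\right) = \frac{502}{192061} - - \frac{8111}{395918} = \frac{502}{192061} + \frac{8111}{395918} = \frac{1756557607}{76040406998}$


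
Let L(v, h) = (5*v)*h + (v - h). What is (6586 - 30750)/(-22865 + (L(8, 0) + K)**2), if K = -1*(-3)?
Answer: 6041/5686 ≈ 1.0624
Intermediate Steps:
K = 3
L(v, h) = v - h + 5*h*v (L(v, h) = 5*h*v + (v - h) = v - h + 5*h*v)
(6586 - 30750)/(-22865 + (L(8, 0) + K)**2) = (6586 - 30750)/(-22865 + ((8 - 1*0 + 5*0*8) + 3)**2) = -24164/(-22865 + ((8 + 0 + 0) + 3)**2) = -24164/(-22865 + (8 + 3)**2) = -24164/(-22865 + 11**2) = -24164/(-22865 + 121) = -24164/(-22744) = -24164*(-1/22744) = 6041/5686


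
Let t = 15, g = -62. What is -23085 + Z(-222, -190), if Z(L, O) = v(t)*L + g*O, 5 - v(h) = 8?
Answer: -10639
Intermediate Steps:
v(h) = -3 (v(h) = 5 - 1*8 = 5 - 8 = -3)
Z(L, O) = -62*O - 3*L (Z(L, O) = -3*L - 62*O = -62*O - 3*L)
-23085 + Z(-222, -190) = -23085 + (-62*(-190) - 3*(-222)) = -23085 + (11780 + 666) = -23085 + 12446 = -10639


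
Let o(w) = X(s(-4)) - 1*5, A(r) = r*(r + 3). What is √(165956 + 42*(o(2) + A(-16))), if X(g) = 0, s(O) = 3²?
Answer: 11*√1442 ≈ 417.71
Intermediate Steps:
s(O) = 9
A(r) = r*(3 + r)
o(w) = -5 (o(w) = 0 - 1*5 = 0 - 5 = -5)
√(165956 + 42*(o(2) + A(-16))) = √(165956 + 42*(-5 - 16*(3 - 16))) = √(165956 + 42*(-5 - 16*(-13))) = √(165956 + 42*(-5 + 208)) = √(165956 + 42*203) = √(165956 + 8526) = √174482 = 11*√1442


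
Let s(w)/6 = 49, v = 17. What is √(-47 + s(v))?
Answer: √247 ≈ 15.716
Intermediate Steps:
s(w) = 294 (s(w) = 6*49 = 294)
√(-47 + s(v)) = √(-47 + 294) = √247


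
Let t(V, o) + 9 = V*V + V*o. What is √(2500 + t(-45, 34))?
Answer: √2986 ≈ 54.644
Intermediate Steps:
t(V, o) = -9 + V² + V*o (t(V, o) = -9 + (V*V + V*o) = -9 + (V² + V*o) = -9 + V² + V*o)
√(2500 + t(-45, 34)) = √(2500 + (-9 + (-45)² - 45*34)) = √(2500 + (-9 + 2025 - 1530)) = √(2500 + 486) = √2986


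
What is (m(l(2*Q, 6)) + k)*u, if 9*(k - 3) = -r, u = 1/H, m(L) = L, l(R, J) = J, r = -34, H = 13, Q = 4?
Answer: 115/117 ≈ 0.98291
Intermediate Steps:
u = 1/13 ≈ 0.076923
k = 61/9 (k = 3 + (-1*(-34))/9 = 3 + (1/9)*34 = 3 + 34/9 = 61/9 ≈ 6.7778)
(m(l(2*Q, 6)) + k)*u = (6 + 61/9)*(1/13) = (115/9)*(1/13) = 115/117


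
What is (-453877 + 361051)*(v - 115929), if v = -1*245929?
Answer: 33589830708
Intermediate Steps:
v = -245929
(-453877 + 361051)*(v - 115929) = (-453877 + 361051)*(-245929 - 115929) = -92826*(-361858) = 33589830708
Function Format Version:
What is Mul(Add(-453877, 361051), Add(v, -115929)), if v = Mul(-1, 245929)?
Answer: 33589830708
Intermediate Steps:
v = -245929
Mul(Add(-453877, 361051), Add(v, -115929)) = Mul(Add(-453877, 361051), Add(-245929, -115929)) = Mul(-92826, -361858) = 33589830708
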